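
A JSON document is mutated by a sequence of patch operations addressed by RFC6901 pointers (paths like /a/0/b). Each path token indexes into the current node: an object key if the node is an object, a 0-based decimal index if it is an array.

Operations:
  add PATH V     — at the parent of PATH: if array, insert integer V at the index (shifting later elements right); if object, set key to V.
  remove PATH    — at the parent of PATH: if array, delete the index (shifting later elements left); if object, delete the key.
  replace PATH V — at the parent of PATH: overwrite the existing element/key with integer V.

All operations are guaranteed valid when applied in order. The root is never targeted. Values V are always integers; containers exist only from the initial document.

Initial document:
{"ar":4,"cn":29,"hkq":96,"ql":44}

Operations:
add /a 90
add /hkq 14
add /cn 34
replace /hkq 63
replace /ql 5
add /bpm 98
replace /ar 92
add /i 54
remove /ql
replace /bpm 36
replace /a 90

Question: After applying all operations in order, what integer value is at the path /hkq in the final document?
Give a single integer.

After op 1 (add /a 90): {"a":90,"ar":4,"cn":29,"hkq":96,"ql":44}
After op 2 (add /hkq 14): {"a":90,"ar":4,"cn":29,"hkq":14,"ql":44}
After op 3 (add /cn 34): {"a":90,"ar":4,"cn":34,"hkq":14,"ql":44}
After op 4 (replace /hkq 63): {"a":90,"ar":4,"cn":34,"hkq":63,"ql":44}
After op 5 (replace /ql 5): {"a":90,"ar":4,"cn":34,"hkq":63,"ql":5}
After op 6 (add /bpm 98): {"a":90,"ar":4,"bpm":98,"cn":34,"hkq":63,"ql":5}
After op 7 (replace /ar 92): {"a":90,"ar":92,"bpm":98,"cn":34,"hkq":63,"ql":5}
After op 8 (add /i 54): {"a":90,"ar":92,"bpm":98,"cn":34,"hkq":63,"i":54,"ql":5}
After op 9 (remove /ql): {"a":90,"ar":92,"bpm":98,"cn":34,"hkq":63,"i":54}
After op 10 (replace /bpm 36): {"a":90,"ar":92,"bpm":36,"cn":34,"hkq":63,"i":54}
After op 11 (replace /a 90): {"a":90,"ar":92,"bpm":36,"cn":34,"hkq":63,"i":54}
Value at /hkq: 63

Answer: 63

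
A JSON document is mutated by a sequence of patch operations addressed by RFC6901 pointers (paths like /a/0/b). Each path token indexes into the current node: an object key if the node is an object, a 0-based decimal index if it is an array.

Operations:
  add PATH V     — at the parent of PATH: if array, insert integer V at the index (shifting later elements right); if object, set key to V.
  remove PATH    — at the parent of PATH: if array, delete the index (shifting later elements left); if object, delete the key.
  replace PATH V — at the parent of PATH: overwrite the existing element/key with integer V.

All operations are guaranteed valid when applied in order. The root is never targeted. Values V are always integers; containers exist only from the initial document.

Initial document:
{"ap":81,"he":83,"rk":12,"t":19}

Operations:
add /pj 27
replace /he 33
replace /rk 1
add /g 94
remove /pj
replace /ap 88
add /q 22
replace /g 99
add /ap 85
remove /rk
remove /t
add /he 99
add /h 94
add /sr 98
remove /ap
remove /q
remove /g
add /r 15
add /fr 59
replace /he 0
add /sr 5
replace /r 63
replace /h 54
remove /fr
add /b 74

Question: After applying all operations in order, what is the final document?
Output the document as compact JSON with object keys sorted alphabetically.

Answer: {"b":74,"h":54,"he":0,"r":63,"sr":5}

Derivation:
After op 1 (add /pj 27): {"ap":81,"he":83,"pj":27,"rk":12,"t":19}
After op 2 (replace /he 33): {"ap":81,"he":33,"pj":27,"rk":12,"t":19}
After op 3 (replace /rk 1): {"ap":81,"he":33,"pj":27,"rk":1,"t":19}
After op 4 (add /g 94): {"ap":81,"g":94,"he":33,"pj":27,"rk":1,"t":19}
After op 5 (remove /pj): {"ap":81,"g":94,"he":33,"rk":1,"t":19}
After op 6 (replace /ap 88): {"ap":88,"g":94,"he":33,"rk":1,"t":19}
After op 7 (add /q 22): {"ap":88,"g":94,"he":33,"q":22,"rk":1,"t":19}
After op 8 (replace /g 99): {"ap":88,"g":99,"he":33,"q":22,"rk":1,"t":19}
After op 9 (add /ap 85): {"ap":85,"g":99,"he":33,"q":22,"rk":1,"t":19}
After op 10 (remove /rk): {"ap":85,"g":99,"he":33,"q":22,"t":19}
After op 11 (remove /t): {"ap":85,"g":99,"he":33,"q":22}
After op 12 (add /he 99): {"ap":85,"g":99,"he":99,"q":22}
After op 13 (add /h 94): {"ap":85,"g":99,"h":94,"he":99,"q":22}
After op 14 (add /sr 98): {"ap":85,"g":99,"h":94,"he":99,"q":22,"sr":98}
After op 15 (remove /ap): {"g":99,"h":94,"he":99,"q":22,"sr":98}
After op 16 (remove /q): {"g":99,"h":94,"he":99,"sr":98}
After op 17 (remove /g): {"h":94,"he":99,"sr":98}
After op 18 (add /r 15): {"h":94,"he":99,"r":15,"sr":98}
After op 19 (add /fr 59): {"fr":59,"h":94,"he":99,"r":15,"sr":98}
After op 20 (replace /he 0): {"fr":59,"h":94,"he":0,"r":15,"sr":98}
After op 21 (add /sr 5): {"fr":59,"h":94,"he":0,"r":15,"sr":5}
After op 22 (replace /r 63): {"fr":59,"h":94,"he":0,"r":63,"sr":5}
After op 23 (replace /h 54): {"fr":59,"h":54,"he":0,"r":63,"sr":5}
After op 24 (remove /fr): {"h":54,"he":0,"r":63,"sr":5}
After op 25 (add /b 74): {"b":74,"h":54,"he":0,"r":63,"sr":5}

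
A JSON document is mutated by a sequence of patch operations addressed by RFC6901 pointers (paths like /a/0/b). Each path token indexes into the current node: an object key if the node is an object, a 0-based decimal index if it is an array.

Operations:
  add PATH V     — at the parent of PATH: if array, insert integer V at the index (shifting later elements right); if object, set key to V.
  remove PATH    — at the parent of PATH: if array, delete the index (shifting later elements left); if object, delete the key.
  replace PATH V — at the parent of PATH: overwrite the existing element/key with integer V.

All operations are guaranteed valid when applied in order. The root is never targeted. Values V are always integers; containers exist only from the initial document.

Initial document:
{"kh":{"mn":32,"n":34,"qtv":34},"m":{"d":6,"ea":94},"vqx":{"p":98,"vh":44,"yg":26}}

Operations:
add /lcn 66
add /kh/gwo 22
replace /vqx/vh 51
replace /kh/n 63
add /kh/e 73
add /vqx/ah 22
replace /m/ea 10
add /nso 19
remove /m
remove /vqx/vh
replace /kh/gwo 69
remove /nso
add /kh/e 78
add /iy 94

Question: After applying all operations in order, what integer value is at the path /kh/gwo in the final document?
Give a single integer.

Answer: 69

Derivation:
After op 1 (add /lcn 66): {"kh":{"mn":32,"n":34,"qtv":34},"lcn":66,"m":{"d":6,"ea":94},"vqx":{"p":98,"vh":44,"yg":26}}
After op 2 (add /kh/gwo 22): {"kh":{"gwo":22,"mn":32,"n":34,"qtv":34},"lcn":66,"m":{"d":6,"ea":94},"vqx":{"p":98,"vh":44,"yg":26}}
After op 3 (replace /vqx/vh 51): {"kh":{"gwo":22,"mn":32,"n":34,"qtv":34},"lcn":66,"m":{"d":6,"ea":94},"vqx":{"p":98,"vh":51,"yg":26}}
After op 4 (replace /kh/n 63): {"kh":{"gwo":22,"mn":32,"n":63,"qtv":34},"lcn":66,"m":{"d":6,"ea":94},"vqx":{"p":98,"vh":51,"yg":26}}
After op 5 (add /kh/e 73): {"kh":{"e":73,"gwo":22,"mn":32,"n":63,"qtv":34},"lcn":66,"m":{"d":6,"ea":94},"vqx":{"p":98,"vh":51,"yg":26}}
After op 6 (add /vqx/ah 22): {"kh":{"e":73,"gwo":22,"mn":32,"n":63,"qtv":34},"lcn":66,"m":{"d":6,"ea":94},"vqx":{"ah":22,"p":98,"vh":51,"yg":26}}
After op 7 (replace /m/ea 10): {"kh":{"e":73,"gwo":22,"mn":32,"n":63,"qtv":34},"lcn":66,"m":{"d":6,"ea":10},"vqx":{"ah":22,"p":98,"vh":51,"yg":26}}
After op 8 (add /nso 19): {"kh":{"e":73,"gwo":22,"mn":32,"n":63,"qtv":34},"lcn":66,"m":{"d":6,"ea":10},"nso":19,"vqx":{"ah":22,"p":98,"vh":51,"yg":26}}
After op 9 (remove /m): {"kh":{"e":73,"gwo":22,"mn":32,"n":63,"qtv":34},"lcn":66,"nso":19,"vqx":{"ah":22,"p":98,"vh":51,"yg":26}}
After op 10 (remove /vqx/vh): {"kh":{"e":73,"gwo":22,"mn":32,"n":63,"qtv":34},"lcn":66,"nso":19,"vqx":{"ah":22,"p":98,"yg":26}}
After op 11 (replace /kh/gwo 69): {"kh":{"e":73,"gwo":69,"mn":32,"n":63,"qtv":34},"lcn":66,"nso":19,"vqx":{"ah":22,"p":98,"yg":26}}
After op 12 (remove /nso): {"kh":{"e":73,"gwo":69,"mn":32,"n":63,"qtv":34},"lcn":66,"vqx":{"ah":22,"p":98,"yg":26}}
After op 13 (add /kh/e 78): {"kh":{"e":78,"gwo":69,"mn":32,"n":63,"qtv":34},"lcn":66,"vqx":{"ah":22,"p":98,"yg":26}}
After op 14 (add /iy 94): {"iy":94,"kh":{"e":78,"gwo":69,"mn":32,"n":63,"qtv":34},"lcn":66,"vqx":{"ah":22,"p":98,"yg":26}}
Value at /kh/gwo: 69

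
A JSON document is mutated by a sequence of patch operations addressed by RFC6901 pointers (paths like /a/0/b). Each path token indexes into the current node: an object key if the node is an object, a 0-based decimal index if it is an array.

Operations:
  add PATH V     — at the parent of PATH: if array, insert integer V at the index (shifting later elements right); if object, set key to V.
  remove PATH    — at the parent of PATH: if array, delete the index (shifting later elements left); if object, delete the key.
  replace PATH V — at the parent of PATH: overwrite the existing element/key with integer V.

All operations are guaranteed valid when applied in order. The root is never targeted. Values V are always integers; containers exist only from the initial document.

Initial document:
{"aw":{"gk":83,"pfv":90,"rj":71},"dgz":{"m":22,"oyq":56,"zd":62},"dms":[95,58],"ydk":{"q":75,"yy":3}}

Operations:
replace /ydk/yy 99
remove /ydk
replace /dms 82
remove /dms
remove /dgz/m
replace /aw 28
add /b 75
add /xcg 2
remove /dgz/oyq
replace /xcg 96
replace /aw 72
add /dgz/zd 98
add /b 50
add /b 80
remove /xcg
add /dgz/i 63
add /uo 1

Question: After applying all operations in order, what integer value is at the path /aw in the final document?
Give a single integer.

After op 1 (replace /ydk/yy 99): {"aw":{"gk":83,"pfv":90,"rj":71},"dgz":{"m":22,"oyq":56,"zd":62},"dms":[95,58],"ydk":{"q":75,"yy":99}}
After op 2 (remove /ydk): {"aw":{"gk":83,"pfv":90,"rj":71},"dgz":{"m":22,"oyq":56,"zd":62},"dms":[95,58]}
After op 3 (replace /dms 82): {"aw":{"gk":83,"pfv":90,"rj":71},"dgz":{"m":22,"oyq":56,"zd":62},"dms":82}
After op 4 (remove /dms): {"aw":{"gk":83,"pfv":90,"rj":71},"dgz":{"m":22,"oyq":56,"zd":62}}
After op 5 (remove /dgz/m): {"aw":{"gk":83,"pfv":90,"rj":71},"dgz":{"oyq":56,"zd":62}}
After op 6 (replace /aw 28): {"aw":28,"dgz":{"oyq":56,"zd":62}}
After op 7 (add /b 75): {"aw":28,"b":75,"dgz":{"oyq":56,"zd":62}}
After op 8 (add /xcg 2): {"aw":28,"b":75,"dgz":{"oyq":56,"zd":62},"xcg":2}
After op 9 (remove /dgz/oyq): {"aw":28,"b":75,"dgz":{"zd":62},"xcg":2}
After op 10 (replace /xcg 96): {"aw":28,"b":75,"dgz":{"zd":62},"xcg":96}
After op 11 (replace /aw 72): {"aw":72,"b":75,"dgz":{"zd":62},"xcg":96}
After op 12 (add /dgz/zd 98): {"aw":72,"b":75,"dgz":{"zd":98},"xcg":96}
After op 13 (add /b 50): {"aw":72,"b":50,"dgz":{"zd":98},"xcg":96}
After op 14 (add /b 80): {"aw":72,"b":80,"dgz":{"zd":98},"xcg":96}
After op 15 (remove /xcg): {"aw":72,"b":80,"dgz":{"zd":98}}
After op 16 (add /dgz/i 63): {"aw":72,"b":80,"dgz":{"i":63,"zd":98}}
After op 17 (add /uo 1): {"aw":72,"b":80,"dgz":{"i":63,"zd":98},"uo":1}
Value at /aw: 72

Answer: 72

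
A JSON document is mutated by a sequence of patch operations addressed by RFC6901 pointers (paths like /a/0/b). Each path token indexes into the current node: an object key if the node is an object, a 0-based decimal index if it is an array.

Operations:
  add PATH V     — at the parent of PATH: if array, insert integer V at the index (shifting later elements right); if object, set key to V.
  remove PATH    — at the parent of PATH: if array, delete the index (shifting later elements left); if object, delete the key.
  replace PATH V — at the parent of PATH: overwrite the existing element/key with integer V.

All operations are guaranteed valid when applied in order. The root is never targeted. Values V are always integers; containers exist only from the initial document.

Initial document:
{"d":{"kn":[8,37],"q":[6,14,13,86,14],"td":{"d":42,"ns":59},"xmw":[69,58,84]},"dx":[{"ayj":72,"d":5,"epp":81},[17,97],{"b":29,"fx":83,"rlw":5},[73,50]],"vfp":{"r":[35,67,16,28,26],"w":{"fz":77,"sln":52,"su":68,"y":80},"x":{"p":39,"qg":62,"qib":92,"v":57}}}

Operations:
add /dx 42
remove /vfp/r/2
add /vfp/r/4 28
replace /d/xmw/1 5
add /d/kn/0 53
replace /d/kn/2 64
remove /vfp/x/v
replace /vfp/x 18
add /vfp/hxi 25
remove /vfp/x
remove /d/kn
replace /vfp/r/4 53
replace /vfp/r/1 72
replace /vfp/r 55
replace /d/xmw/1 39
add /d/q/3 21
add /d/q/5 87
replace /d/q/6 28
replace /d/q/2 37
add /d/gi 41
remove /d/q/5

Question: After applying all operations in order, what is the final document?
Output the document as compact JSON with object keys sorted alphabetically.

Answer: {"d":{"gi":41,"q":[6,14,37,21,86,28],"td":{"d":42,"ns":59},"xmw":[69,39,84]},"dx":42,"vfp":{"hxi":25,"r":55,"w":{"fz":77,"sln":52,"su":68,"y":80}}}

Derivation:
After op 1 (add /dx 42): {"d":{"kn":[8,37],"q":[6,14,13,86,14],"td":{"d":42,"ns":59},"xmw":[69,58,84]},"dx":42,"vfp":{"r":[35,67,16,28,26],"w":{"fz":77,"sln":52,"su":68,"y":80},"x":{"p":39,"qg":62,"qib":92,"v":57}}}
After op 2 (remove /vfp/r/2): {"d":{"kn":[8,37],"q":[6,14,13,86,14],"td":{"d":42,"ns":59},"xmw":[69,58,84]},"dx":42,"vfp":{"r":[35,67,28,26],"w":{"fz":77,"sln":52,"su":68,"y":80},"x":{"p":39,"qg":62,"qib":92,"v":57}}}
After op 3 (add /vfp/r/4 28): {"d":{"kn":[8,37],"q":[6,14,13,86,14],"td":{"d":42,"ns":59},"xmw":[69,58,84]},"dx":42,"vfp":{"r":[35,67,28,26,28],"w":{"fz":77,"sln":52,"su":68,"y":80},"x":{"p":39,"qg":62,"qib":92,"v":57}}}
After op 4 (replace /d/xmw/1 5): {"d":{"kn":[8,37],"q":[6,14,13,86,14],"td":{"d":42,"ns":59},"xmw":[69,5,84]},"dx":42,"vfp":{"r":[35,67,28,26,28],"w":{"fz":77,"sln":52,"su":68,"y":80},"x":{"p":39,"qg":62,"qib":92,"v":57}}}
After op 5 (add /d/kn/0 53): {"d":{"kn":[53,8,37],"q":[6,14,13,86,14],"td":{"d":42,"ns":59},"xmw":[69,5,84]},"dx":42,"vfp":{"r":[35,67,28,26,28],"w":{"fz":77,"sln":52,"su":68,"y":80},"x":{"p":39,"qg":62,"qib":92,"v":57}}}
After op 6 (replace /d/kn/2 64): {"d":{"kn":[53,8,64],"q":[6,14,13,86,14],"td":{"d":42,"ns":59},"xmw":[69,5,84]},"dx":42,"vfp":{"r":[35,67,28,26,28],"w":{"fz":77,"sln":52,"su":68,"y":80},"x":{"p":39,"qg":62,"qib":92,"v":57}}}
After op 7 (remove /vfp/x/v): {"d":{"kn":[53,8,64],"q":[6,14,13,86,14],"td":{"d":42,"ns":59},"xmw":[69,5,84]},"dx":42,"vfp":{"r":[35,67,28,26,28],"w":{"fz":77,"sln":52,"su":68,"y":80},"x":{"p":39,"qg":62,"qib":92}}}
After op 8 (replace /vfp/x 18): {"d":{"kn":[53,8,64],"q":[6,14,13,86,14],"td":{"d":42,"ns":59},"xmw":[69,5,84]},"dx":42,"vfp":{"r":[35,67,28,26,28],"w":{"fz":77,"sln":52,"su":68,"y":80},"x":18}}
After op 9 (add /vfp/hxi 25): {"d":{"kn":[53,8,64],"q":[6,14,13,86,14],"td":{"d":42,"ns":59},"xmw":[69,5,84]},"dx":42,"vfp":{"hxi":25,"r":[35,67,28,26,28],"w":{"fz":77,"sln":52,"su":68,"y":80},"x":18}}
After op 10 (remove /vfp/x): {"d":{"kn":[53,8,64],"q":[6,14,13,86,14],"td":{"d":42,"ns":59},"xmw":[69,5,84]},"dx":42,"vfp":{"hxi":25,"r":[35,67,28,26,28],"w":{"fz":77,"sln":52,"su":68,"y":80}}}
After op 11 (remove /d/kn): {"d":{"q":[6,14,13,86,14],"td":{"d":42,"ns":59},"xmw":[69,5,84]},"dx":42,"vfp":{"hxi":25,"r":[35,67,28,26,28],"w":{"fz":77,"sln":52,"su":68,"y":80}}}
After op 12 (replace /vfp/r/4 53): {"d":{"q":[6,14,13,86,14],"td":{"d":42,"ns":59},"xmw":[69,5,84]},"dx":42,"vfp":{"hxi":25,"r":[35,67,28,26,53],"w":{"fz":77,"sln":52,"su":68,"y":80}}}
After op 13 (replace /vfp/r/1 72): {"d":{"q":[6,14,13,86,14],"td":{"d":42,"ns":59},"xmw":[69,5,84]},"dx":42,"vfp":{"hxi":25,"r":[35,72,28,26,53],"w":{"fz":77,"sln":52,"su":68,"y":80}}}
After op 14 (replace /vfp/r 55): {"d":{"q":[6,14,13,86,14],"td":{"d":42,"ns":59},"xmw":[69,5,84]},"dx":42,"vfp":{"hxi":25,"r":55,"w":{"fz":77,"sln":52,"su":68,"y":80}}}
After op 15 (replace /d/xmw/1 39): {"d":{"q":[6,14,13,86,14],"td":{"d":42,"ns":59},"xmw":[69,39,84]},"dx":42,"vfp":{"hxi":25,"r":55,"w":{"fz":77,"sln":52,"su":68,"y":80}}}
After op 16 (add /d/q/3 21): {"d":{"q":[6,14,13,21,86,14],"td":{"d":42,"ns":59},"xmw":[69,39,84]},"dx":42,"vfp":{"hxi":25,"r":55,"w":{"fz":77,"sln":52,"su":68,"y":80}}}
After op 17 (add /d/q/5 87): {"d":{"q":[6,14,13,21,86,87,14],"td":{"d":42,"ns":59},"xmw":[69,39,84]},"dx":42,"vfp":{"hxi":25,"r":55,"w":{"fz":77,"sln":52,"su":68,"y":80}}}
After op 18 (replace /d/q/6 28): {"d":{"q":[6,14,13,21,86,87,28],"td":{"d":42,"ns":59},"xmw":[69,39,84]},"dx":42,"vfp":{"hxi":25,"r":55,"w":{"fz":77,"sln":52,"su":68,"y":80}}}
After op 19 (replace /d/q/2 37): {"d":{"q":[6,14,37,21,86,87,28],"td":{"d":42,"ns":59},"xmw":[69,39,84]},"dx":42,"vfp":{"hxi":25,"r":55,"w":{"fz":77,"sln":52,"su":68,"y":80}}}
After op 20 (add /d/gi 41): {"d":{"gi":41,"q":[6,14,37,21,86,87,28],"td":{"d":42,"ns":59},"xmw":[69,39,84]},"dx":42,"vfp":{"hxi":25,"r":55,"w":{"fz":77,"sln":52,"su":68,"y":80}}}
After op 21 (remove /d/q/5): {"d":{"gi":41,"q":[6,14,37,21,86,28],"td":{"d":42,"ns":59},"xmw":[69,39,84]},"dx":42,"vfp":{"hxi":25,"r":55,"w":{"fz":77,"sln":52,"su":68,"y":80}}}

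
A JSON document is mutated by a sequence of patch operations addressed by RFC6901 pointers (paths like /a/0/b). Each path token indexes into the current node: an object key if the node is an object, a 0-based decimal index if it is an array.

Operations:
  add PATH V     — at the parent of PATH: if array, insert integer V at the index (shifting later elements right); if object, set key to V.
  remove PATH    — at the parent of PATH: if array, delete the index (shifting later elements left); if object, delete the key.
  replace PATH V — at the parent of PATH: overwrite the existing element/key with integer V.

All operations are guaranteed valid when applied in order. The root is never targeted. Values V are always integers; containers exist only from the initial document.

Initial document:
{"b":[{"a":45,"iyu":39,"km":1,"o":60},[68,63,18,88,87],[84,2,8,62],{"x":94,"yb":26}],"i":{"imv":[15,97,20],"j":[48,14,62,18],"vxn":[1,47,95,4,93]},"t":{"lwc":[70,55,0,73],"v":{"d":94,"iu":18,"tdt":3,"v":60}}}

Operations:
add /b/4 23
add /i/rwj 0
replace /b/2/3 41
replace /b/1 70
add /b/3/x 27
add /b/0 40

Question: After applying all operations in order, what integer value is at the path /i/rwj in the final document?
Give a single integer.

After op 1 (add /b/4 23): {"b":[{"a":45,"iyu":39,"km":1,"o":60},[68,63,18,88,87],[84,2,8,62],{"x":94,"yb":26},23],"i":{"imv":[15,97,20],"j":[48,14,62,18],"vxn":[1,47,95,4,93]},"t":{"lwc":[70,55,0,73],"v":{"d":94,"iu":18,"tdt":3,"v":60}}}
After op 2 (add /i/rwj 0): {"b":[{"a":45,"iyu":39,"km":1,"o":60},[68,63,18,88,87],[84,2,8,62],{"x":94,"yb":26},23],"i":{"imv":[15,97,20],"j":[48,14,62,18],"rwj":0,"vxn":[1,47,95,4,93]},"t":{"lwc":[70,55,0,73],"v":{"d":94,"iu":18,"tdt":3,"v":60}}}
After op 3 (replace /b/2/3 41): {"b":[{"a":45,"iyu":39,"km":1,"o":60},[68,63,18,88,87],[84,2,8,41],{"x":94,"yb":26},23],"i":{"imv":[15,97,20],"j":[48,14,62,18],"rwj":0,"vxn":[1,47,95,4,93]},"t":{"lwc":[70,55,0,73],"v":{"d":94,"iu":18,"tdt":3,"v":60}}}
After op 4 (replace /b/1 70): {"b":[{"a":45,"iyu":39,"km":1,"o":60},70,[84,2,8,41],{"x":94,"yb":26},23],"i":{"imv":[15,97,20],"j":[48,14,62,18],"rwj":0,"vxn":[1,47,95,4,93]},"t":{"lwc":[70,55,0,73],"v":{"d":94,"iu":18,"tdt":3,"v":60}}}
After op 5 (add /b/3/x 27): {"b":[{"a":45,"iyu":39,"km":1,"o":60},70,[84,2,8,41],{"x":27,"yb":26},23],"i":{"imv":[15,97,20],"j":[48,14,62,18],"rwj":0,"vxn":[1,47,95,4,93]},"t":{"lwc":[70,55,0,73],"v":{"d":94,"iu":18,"tdt":3,"v":60}}}
After op 6 (add /b/0 40): {"b":[40,{"a":45,"iyu":39,"km":1,"o":60},70,[84,2,8,41],{"x":27,"yb":26},23],"i":{"imv":[15,97,20],"j":[48,14,62,18],"rwj":0,"vxn":[1,47,95,4,93]},"t":{"lwc":[70,55,0,73],"v":{"d":94,"iu":18,"tdt":3,"v":60}}}
Value at /i/rwj: 0

Answer: 0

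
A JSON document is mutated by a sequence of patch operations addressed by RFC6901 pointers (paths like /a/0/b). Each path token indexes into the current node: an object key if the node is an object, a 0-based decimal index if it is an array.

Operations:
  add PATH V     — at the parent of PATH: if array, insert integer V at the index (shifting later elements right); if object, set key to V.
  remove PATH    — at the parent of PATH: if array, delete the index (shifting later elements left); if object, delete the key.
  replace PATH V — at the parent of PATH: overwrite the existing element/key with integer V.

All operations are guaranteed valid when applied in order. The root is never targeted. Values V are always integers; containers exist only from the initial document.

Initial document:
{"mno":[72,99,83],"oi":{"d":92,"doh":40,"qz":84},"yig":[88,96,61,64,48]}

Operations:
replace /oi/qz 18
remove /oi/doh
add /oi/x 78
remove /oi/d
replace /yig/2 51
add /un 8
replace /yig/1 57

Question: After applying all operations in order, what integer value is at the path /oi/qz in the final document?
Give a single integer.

After op 1 (replace /oi/qz 18): {"mno":[72,99,83],"oi":{"d":92,"doh":40,"qz":18},"yig":[88,96,61,64,48]}
After op 2 (remove /oi/doh): {"mno":[72,99,83],"oi":{"d":92,"qz":18},"yig":[88,96,61,64,48]}
After op 3 (add /oi/x 78): {"mno":[72,99,83],"oi":{"d":92,"qz":18,"x":78},"yig":[88,96,61,64,48]}
After op 4 (remove /oi/d): {"mno":[72,99,83],"oi":{"qz":18,"x":78},"yig":[88,96,61,64,48]}
After op 5 (replace /yig/2 51): {"mno":[72,99,83],"oi":{"qz":18,"x":78},"yig":[88,96,51,64,48]}
After op 6 (add /un 8): {"mno":[72,99,83],"oi":{"qz":18,"x":78},"un":8,"yig":[88,96,51,64,48]}
After op 7 (replace /yig/1 57): {"mno":[72,99,83],"oi":{"qz":18,"x":78},"un":8,"yig":[88,57,51,64,48]}
Value at /oi/qz: 18

Answer: 18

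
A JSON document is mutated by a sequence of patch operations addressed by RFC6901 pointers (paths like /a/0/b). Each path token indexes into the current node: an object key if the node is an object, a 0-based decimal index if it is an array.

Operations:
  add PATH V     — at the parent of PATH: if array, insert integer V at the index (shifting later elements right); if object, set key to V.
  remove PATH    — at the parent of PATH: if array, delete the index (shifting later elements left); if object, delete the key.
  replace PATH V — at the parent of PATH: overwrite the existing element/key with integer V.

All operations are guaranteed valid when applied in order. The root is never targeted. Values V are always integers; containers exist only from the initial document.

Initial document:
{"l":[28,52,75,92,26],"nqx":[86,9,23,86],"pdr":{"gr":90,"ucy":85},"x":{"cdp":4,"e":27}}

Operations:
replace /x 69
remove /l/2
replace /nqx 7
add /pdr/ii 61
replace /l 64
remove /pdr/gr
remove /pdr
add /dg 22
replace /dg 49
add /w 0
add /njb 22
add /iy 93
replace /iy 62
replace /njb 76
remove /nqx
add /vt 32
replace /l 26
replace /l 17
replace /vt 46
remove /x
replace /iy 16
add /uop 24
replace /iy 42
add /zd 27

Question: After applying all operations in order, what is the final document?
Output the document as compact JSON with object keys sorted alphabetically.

Answer: {"dg":49,"iy":42,"l":17,"njb":76,"uop":24,"vt":46,"w":0,"zd":27}

Derivation:
After op 1 (replace /x 69): {"l":[28,52,75,92,26],"nqx":[86,9,23,86],"pdr":{"gr":90,"ucy":85},"x":69}
After op 2 (remove /l/2): {"l":[28,52,92,26],"nqx":[86,9,23,86],"pdr":{"gr":90,"ucy":85},"x":69}
After op 3 (replace /nqx 7): {"l":[28,52,92,26],"nqx":7,"pdr":{"gr":90,"ucy":85},"x":69}
After op 4 (add /pdr/ii 61): {"l":[28,52,92,26],"nqx":7,"pdr":{"gr":90,"ii":61,"ucy":85},"x":69}
After op 5 (replace /l 64): {"l":64,"nqx":7,"pdr":{"gr":90,"ii":61,"ucy":85},"x":69}
After op 6 (remove /pdr/gr): {"l":64,"nqx":7,"pdr":{"ii":61,"ucy":85},"x":69}
After op 7 (remove /pdr): {"l":64,"nqx":7,"x":69}
After op 8 (add /dg 22): {"dg":22,"l":64,"nqx":7,"x":69}
After op 9 (replace /dg 49): {"dg":49,"l":64,"nqx":7,"x":69}
After op 10 (add /w 0): {"dg":49,"l":64,"nqx":7,"w":0,"x":69}
After op 11 (add /njb 22): {"dg":49,"l":64,"njb":22,"nqx":7,"w":0,"x":69}
After op 12 (add /iy 93): {"dg":49,"iy":93,"l":64,"njb":22,"nqx":7,"w":0,"x":69}
After op 13 (replace /iy 62): {"dg":49,"iy":62,"l":64,"njb":22,"nqx":7,"w":0,"x":69}
After op 14 (replace /njb 76): {"dg":49,"iy":62,"l":64,"njb":76,"nqx":7,"w":0,"x":69}
After op 15 (remove /nqx): {"dg":49,"iy":62,"l":64,"njb":76,"w":0,"x":69}
After op 16 (add /vt 32): {"dg":49,"iy":62,"l":64,"njb":76,"vt":32,"w":0,"x":69}
After op 17 (replace /l 26): {"dg":49,"iy":62,"l":26,"njb":76,"vt":32,"w":0,"x":69}
After op 18 (replace /l 17): {"dg":49,"iy":62,"l":17,"njb":76,"vt":32,"w":0,"x":69}
After op 19 (replace /vt 46): {"dg":49,"iy":62,"l":17,"njb":76,"vt":46,"w":0,"x":69}
After op 20 (remove /x): {"dg":49,"iy":62,"l":17,"njb":76,"vt":46,"w":0}
After op 21 (replace /iy 16): {"dg":49,"iy":16,"l":17,"njb":76,"vt":46,"w":0}
After op 22 (add /uop 24): {"dg":49,"iy":16,"l":17,"njb":76,"uop":24,"vt":46,"w":0}
After op 23 (replace /iy 42): {"dg":49,"iy":42,"l":17,"njb":76,"uop":24,"vt":46,"w":0}
After op 24 (add /zd 27): {"dg":49,"iy":42,"l":17,"njb":76,"uop":24,"vt":46,"w":0,"zd":27}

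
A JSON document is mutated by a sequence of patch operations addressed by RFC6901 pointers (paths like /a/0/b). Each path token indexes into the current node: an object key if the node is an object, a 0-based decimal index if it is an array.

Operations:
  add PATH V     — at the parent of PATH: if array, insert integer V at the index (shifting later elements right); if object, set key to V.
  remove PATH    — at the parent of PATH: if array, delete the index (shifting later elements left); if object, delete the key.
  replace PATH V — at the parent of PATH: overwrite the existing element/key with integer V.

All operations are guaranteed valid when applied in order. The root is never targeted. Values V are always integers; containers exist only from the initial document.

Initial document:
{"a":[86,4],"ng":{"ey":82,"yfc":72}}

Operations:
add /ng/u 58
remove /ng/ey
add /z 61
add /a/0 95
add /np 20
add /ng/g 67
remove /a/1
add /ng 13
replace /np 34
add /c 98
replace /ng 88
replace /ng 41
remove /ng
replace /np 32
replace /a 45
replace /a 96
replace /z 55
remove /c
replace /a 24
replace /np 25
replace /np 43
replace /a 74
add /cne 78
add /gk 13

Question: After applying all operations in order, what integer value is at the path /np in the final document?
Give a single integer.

Answer: 43

Derivation:
After op 1 (add /ng/u 58): {"a":[86,4],"ng":{"ey":82,"u":58,"yfc":72}}
After op 2 (remove /ng/ey): {"a":[86,4],"ng":{"u":58,"yfc":72}}
After op 3 (add /z 61): {"a":[86,4],"ng":{"u":58,"yfc":72},"z":61}
After op 4 (add /a/0 95): {"a":[95,86,4],"ng":{"u":58,"yfc":72},"z":61}
After op 5 (add /np 20): {"a":[95,86,4],"ng":{"u":58,"yfc":72},"np":20,"z":61}
After op 6 (add /ng/g 67): {"a":[95,86,4],"ng":{"g":67,"u":58,"yfc":72},"np":20,"z":61}
After op 7 (remove /a/1): {"a":[95,4],"ng":{"g":67,"u":58,"yfc":72},"np":20,"z":61}
After op 8 (add /ng 13): {"a":[95,4],"ng":13,"np":20,"z":61}
After op 9 (replace /np 34): {"a":[95,4],"ng":13,"np":34,"z":61}
After op 10 (add /c 98): {"a":[95,4],"c":98,"ng":13,"np":34,"z":61}
After op 11 (replace /ng 88): {"a":[95,4],"c":98,"ng":88,"np":34,"z":61}
After op 12 (replace /ng 41): {"a":[95,4],"c":98,"ng":41,"np":34,"z":61}
After op 13 (remove /ng): {"a":[95,4],"c":98,"np":34,"z":61}
After op 14 (replace /np 32): {"a":[95,4],"c":98,"np":32,"z":61}
After op 15 (replace /a 45): {"a":45,"c":98,"np":32,"z":61}
After op 16 (replace /a 96): {"a":96,"c":98,"np":32,"z":61}
After op 17 (replace /z 55): {"a":96,"c":98,"np":32,"z":55}
After op 18 (remove /c): {"a":96,"np":32,"z":55}
After op 19 (replace /a 24): {"a":24,"np":32,"z":55}
After op 20 (replace /np 25): {"a":24,"np":25,"z":55}
After op 21 (replace /np 43): {"a":24,"np":43,"z":55}
After op 22 (replace /a 74): {"a":74,"np":43,"z":55}
After op 23 (add /cne 78): {"a":74,"cne":78,"np":43,"z":55}
After op 24 (add /gk 13): {"a":74,"cne":78,"gk":13,"np":43,"z":55}
Value at /np: 43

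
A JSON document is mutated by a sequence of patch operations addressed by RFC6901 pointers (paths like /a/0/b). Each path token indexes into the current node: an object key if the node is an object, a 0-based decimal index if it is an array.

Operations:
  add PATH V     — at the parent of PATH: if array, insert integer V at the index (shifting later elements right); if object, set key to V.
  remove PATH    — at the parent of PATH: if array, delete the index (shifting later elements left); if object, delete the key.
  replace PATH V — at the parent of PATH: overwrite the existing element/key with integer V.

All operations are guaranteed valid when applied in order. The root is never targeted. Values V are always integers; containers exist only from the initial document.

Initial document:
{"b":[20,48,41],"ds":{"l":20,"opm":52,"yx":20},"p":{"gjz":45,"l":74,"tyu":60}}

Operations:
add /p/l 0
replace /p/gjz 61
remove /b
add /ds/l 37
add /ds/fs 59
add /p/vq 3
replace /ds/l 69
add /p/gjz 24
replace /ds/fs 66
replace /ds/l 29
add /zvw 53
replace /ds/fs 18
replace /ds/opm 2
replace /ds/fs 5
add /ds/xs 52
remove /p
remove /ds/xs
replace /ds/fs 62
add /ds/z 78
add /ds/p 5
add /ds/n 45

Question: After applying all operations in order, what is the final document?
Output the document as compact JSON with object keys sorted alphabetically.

After op 1 (add /p/l 0): {"b":[20,48,41],"ds":{"l":20,"opm":52,"yx":20},"p":{"gjz":45,"l":0,"tyu":60}}
After op 2 (replace /p/gjz 61): {"b":[20,48,41],"ds":{"l":20,"opm":52,"yx":20},"p":{"gjz":61,"l":0,"tyu":60}}
After op 3 (remove /b): {"ds":{"l":20,"opm":52,"yx":20},"p":{"gjz":61,"l":0,"tyu":60}}
After op 4 (add /ds/l 37): {"ds":{"l":37,"opm":52,"yx":20},"p":{"gjz":61,"l":0,"tyu":60}}
After op 5 (add /ds/fs 59): {"ds":{"fs":59,"l":37,"opm":52,"yx":20},"p":{"gjz":61,"l":0,"tyu":60}}
After op 6 (add /p/vq 3): {"ds":{"fs":59,"l":37,"opm":52,"yx":20},"p":{"gjz":61,"l":0,"tyu":60,"vq":3}}
After op 7 (replace /ds/l 69): {"ds":{"fs":59,"l":69,"opm":52,"yx":20},"p":{"gjz":61,"l":0,"tyu":60,"vq":3}}
After op 8 (add /p/gjz 24): {"ds":{"fs":59,"l":69,"opm":52,"yx":20},"p":{"gjz":24,"l":0,"tyu":60,"vq":3}}
After op 9 (replace /ds/fs 66): {"ds":{"fs":66,"l":69,"opm":52,"yx":20},"p":{"gjz":24,"l":0,"tyu":60,"vq":3}}
After op 10 (replace /ds/l 29): {"ds":{"fs":66,"l":29,"opm":52,"yx":20},"p":{"gjz":24,"l":0,"tyu":60,"vq":3}}
After op 11 (add /zvw 53): {"ds":{"fs":66,"l":29,"opm":52,"yx":20},"p":{"gjz":24,"l":0,"tyu":60,"vq":3},"zvw":53}
After op 12 (replace /ds/fs 18): {"ds":{"fs":18,"l":29,"opm":52,"yx":20},"p":{"gjz":24,"l":0,"tyu":60,"vq":3},"zvw":53}
After op 13 (replace /ds/opm 2): {"ds":{"fs":18,"l":29,"opm":2,"yx":20},"p":{"gjz":24,"l":0,"tyu":60,"vq":3},"zvw":53}
After op 14 (replace /ds/fs 5): {"ds":{"fs":5,"l":29,"opm":2,"yx":20},"p":{"gjz":24,"l":0,"tyu":60,"vq":3},"zvw":53}
After op 15 (add /ds/xs 52): {"ds":{"fs":5,"l":29,"opm":2,"xs":52,"yx":20},"p":{"gjz":24,"l":0,"tyu":60,"vq":3},"zvw":53}
After op 16 (remove /p): {"ds":{"fs":5,"l":29,"opm":2,"xs":52,"yx":20},"zvw":53}
After op 17 (remove /ds/xs): {"ds":{"fs":5,"l":29,"opm":2,"yx":20},"zvw":53}
After op 18 (replace /ds/fs 62): {"ds":{"fs":62,"l":29,"opm":2,"yx":20},"zvw":53}
After op 19 (add /ds/z 78): {"ds":{"fs":62,"l":29,"opm":2,"yx":20,"z":78},"zvw":53}
After op 20 (add /ds/p 5): {"ds":{"fs":62,"l":29,"opm":2,"p":5,"yx":20,"z":78},"zvw":53}
After op 21 (add /ds/n 45): {"ds":{"fs":62,"l":29,"n":45,"opm":2,"p":5,"yx":20,"z":78},"zvw":53}

Answer: {"ds":{"fs":62,"l":29,"n":45,"opm":2,"p":5,"yx":20,"z":78},"zvw":53}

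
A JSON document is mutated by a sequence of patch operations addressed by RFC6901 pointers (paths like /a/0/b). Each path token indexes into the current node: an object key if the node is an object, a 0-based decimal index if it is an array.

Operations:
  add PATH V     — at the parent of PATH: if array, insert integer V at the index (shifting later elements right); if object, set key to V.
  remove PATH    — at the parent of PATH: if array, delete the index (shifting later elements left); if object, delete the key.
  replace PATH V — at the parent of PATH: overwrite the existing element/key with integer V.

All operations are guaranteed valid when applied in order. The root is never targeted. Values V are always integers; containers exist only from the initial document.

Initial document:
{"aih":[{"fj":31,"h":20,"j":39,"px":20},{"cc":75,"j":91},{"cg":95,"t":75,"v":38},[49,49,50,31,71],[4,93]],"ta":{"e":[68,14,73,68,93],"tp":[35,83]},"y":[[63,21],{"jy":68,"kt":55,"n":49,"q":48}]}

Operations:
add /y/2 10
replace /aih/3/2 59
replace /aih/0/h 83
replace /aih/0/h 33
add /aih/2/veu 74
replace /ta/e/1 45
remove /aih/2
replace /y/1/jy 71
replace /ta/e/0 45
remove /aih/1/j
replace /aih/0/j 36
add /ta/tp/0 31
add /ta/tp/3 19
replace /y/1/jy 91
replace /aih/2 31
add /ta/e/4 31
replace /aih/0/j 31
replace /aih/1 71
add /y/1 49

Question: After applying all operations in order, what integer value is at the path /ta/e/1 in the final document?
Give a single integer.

After op 1 (add /y/2 10): {"aih":[{"fj":31,"h":20,"j":39,"px":20},{"cc":75,"j":91},{"cg":95,"t":75,"v":38},[49,49,50,31,71],[4,93]],"ta":{"e":[68,14,73,68,93],"tp":[35,83]},"y":[[63,21],{"jy":68,"kt":55,"n":49,"q":48},10]}
After op 2 (replace /aih/3/2 59): {"aih":[{"fj":31,"h":20,"j":39,"px":20},{"cc":75,"j":91},{"cg":95,"t":75,"v":38},[49,49,59,31,71],[4,93]],"ta":{"e":[68,14,73,68,93],"tp":[35,83]},"y":[[63,21],{"jy":68,"kt":55,"n":49,"q":48},10]}
After op 3 (replace /aih/0/h 83): {"aih":[{"fj":31,"h":83,"j":39,"px":20},{"cc":75,"j":91},{"cg":95,"t":75,"v":38},[49,49,59,31,71],[4,93]],"ta":{"e":[68,14,73,68,93],"tp":[35,83]},"y":[[63,21],{"jy":68,"kt":55,"n":49,"q":48},10]}
After op 4 (replace /aih/0/h 33): {"aih":[{"fj":31,"h":33,"j":39,"px":20},{"cc":75,"j":91},{"cg":95,"t":75,"v":38},[49,49,59,31,71],[4,93]],"ta":{"e":[68,14,73,68,93],"tp":[35,83]},"y":[[63,21],{"jy":68,"kt":55,"n":49,"q":48},10]}
After op 5 (add /aih/2/veu 74): {"aih":[{"fj":31,"h":33,"j":39,"px":20},{"cc":75,"j":91},{"cg":95,"t":75,"v":38,"veu":74},[49,49,59,31,71],[4,93]],"ta":{"e":[68,14,73,68,93],"tp":[35,83]},"y":[[63,21],{"jy":68,"kt":55,"n":49,"q":48},10]}
After op 6 (replace /ta/e/1 45): {"aih":[{"fj":31,"h":33,"j":39,"px":20},{"cc":75,"j":91},{"cg":95,"t":75,"v":38,"veu":74},[49,49,59,31,71],[4,93]],"ta":{"e":[68,45,73,68,93],"tp":[35,83]},"y":[[63,21],{"jy":68,"kt":55,"n":49,"q":48},10]}
After op 7 (remove /aih/2): {"aih":[{"fj":31,"h":33,"j":39,"px":20},{"cc":75,"j":91},[49,49,59,31,71],[4,93]],"ta":{"e":[68,45,73,68,93],"tp":[35,83]},"y":[[63,21],{"jy":68,"kt":55,"n":49,"q":48},10]}
After op 8 (replace /y/1/jy 71): {"aih":[{"fj":31,"h":33,"j":39,"px":20},{"cc":75,"j":91},[49,49,59,31,71],[4,93]],"ta":{"e":[68,45,73,68,93],"tp":[35,83]},"y":[[63,21],{"jy":71,"kt":55,"n":49,"q":48},10]}
After op 9 (replace /ta/e/0 45): {"aih":[{"fj":31,"h":33,"j":39,"px":20},{"cc":75,"j":91},[49,49,59,31,71],[4,93]],"ta":{"e":[45,45,73,68,93],"tp":[35,83]},"y":[[63,21],{"jy":71,"kt":55,"n":49,"q":48},10]}
After op 10 (remove /aih/1/j): {"aih":[{"fj":31,"h":33,"j":39,"px":20},{"cc":75},[49,49,59,31,71],[4,93]],"ta":{"e":[45,45,73,68,93],"tp":[35,83]},"y":[[63,21],{"jy":71,"kt":55,"n":49,"q":48},10]}
After op 11 (replace /aih/0/j 36): {"aih":[{"fj":31,"h":33,"j":36,"px":20},{"cc":75},[49,49,59,31,71],[4,93]],"ta":{"e":[45,45,73,68,93],"tp":[35,83]},"y":[[63,21],{"jy":71,"kt":55,"n":49,"q":48},10]}
After op 12 (add /ta/tp/0 31): {"aih":[{"fj":31,"h":33,"j":36,"px":20},{"cc":75},[49,49,59,31,71],[4,93]],"ta":{"e":[45,45,73,68,93],"tp":[31,35,83]},"y":[[63,21],{"jy":71,"kt":55,"n":49,"q":48},10]}
After op 13 (add /ta/tp/3 19): {"aih":[{"fj":31,"h":33,"j":36,"px":20},{"cc":75},[49,49,59,31,71],[4,93]],"ta":{"e":[45,45,73,68,93],"tp":[31,35,83,19]},"y":[[63,21],{"jy":71,"kt":55,"n":49,"q":48},10]}
After op 14 (replace /y/1/jy 91): {"aih":[{"fj":31,"h":33,"j":36,"px":20},{"cc":75},[49,49,59,31,71],[4,93]],"ta":{"e":[45,45,73,68,93],"tp":[31,35,83,19]},"y":[[63,21],{"jy":91,"kt":55,"n":49,"q":48},10]}
After op 15 (replace /aih/2 31): {"aih":[{"fj":31,"h":33,"j":36,"px":20},{"cc":75},31,[4,93]],"ta":{"e":[45,45,73,68,93],"tp":[31,35,83,19]},"y":[[63,21],{"jy":91,"kt":55,"n":49,"q":48},10]}
After op 16 (add /ta/e/4 31): {"aih":[{"fj":31,"h":33,"j":36,"px":20},{"cc":75},31,[4,93]],"ta":{"e":[45,45,73,68,31,93],"tp":[31,35,83,19]},"y":[[63,21],{"jy":91,"kt":55,"n":49,"q":48},10]}
After op 17 (replace /aih/0/j 31): {"aih":[{"fj":31,"h":33,"j":31,"px":20},{"cc":75},31,[4,93]],"ta":{"e":[45,45,73,68,31,93],"tp":[31,35,83,19]},"y":[[63,21],{"jy":91,"kt":55,"n":49,"q":48},10]}
After op 18 (replace /aih/1 71): {"aih":[{"fj":31,"h":33,"j":31,"px":20},71,31,[4,93]],"ta":{"e":[45,45,73,68,31,93],"tp":[31,35,83,19]},"y":[[63,21],{"jy":91,"kt":55,"n":49,"q":48},10]}
After op 19 (add /y/1 49): {"aih":[{"fj":31,"h":33,"j":31,"px":20},71,31,[4,93]],"ta":{"e":[45,45,73,68,31,93],"tp":[31,35,83,19]},"y":[[63,21],49,{"jy":91,"kt":55,"n":49,"q":48},10]}
Value at /ta/e/1: 45

Answer: 45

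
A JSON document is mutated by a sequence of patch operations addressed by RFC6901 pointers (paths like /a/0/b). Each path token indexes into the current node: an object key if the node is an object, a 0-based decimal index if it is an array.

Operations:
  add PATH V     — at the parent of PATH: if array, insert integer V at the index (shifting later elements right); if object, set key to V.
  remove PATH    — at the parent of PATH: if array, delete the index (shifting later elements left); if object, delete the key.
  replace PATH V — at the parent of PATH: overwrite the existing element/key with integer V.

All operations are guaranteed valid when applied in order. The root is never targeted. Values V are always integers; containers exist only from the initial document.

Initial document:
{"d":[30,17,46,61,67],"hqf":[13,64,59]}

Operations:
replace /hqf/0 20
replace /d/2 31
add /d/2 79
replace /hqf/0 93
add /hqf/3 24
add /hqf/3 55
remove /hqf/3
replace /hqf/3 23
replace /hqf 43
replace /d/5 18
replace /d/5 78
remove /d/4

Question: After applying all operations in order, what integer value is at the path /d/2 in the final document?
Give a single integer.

Answer: 79

Derivation:
After op 1 (replace /hqf/0 20): {"d":[30,17,46,61,67],"hqf":[20,64,59]}
After op 2 (replace /d/2 31): {"d":[30,17,31,61,67],"hqf":[20,64,59]}
After op 3 (add /d/2 79): {"d":[30,17,79,31,61,67],"hqf":[20,64,59]}
After op 4 (replace /hqf/0 93): {"d":[30,17,79,31,61,67],"hqf":[93,64,59]}
After op 5 (add /hqf/3 24): {"d":[30,17,79,31,61,67],"hqf":[93,64,59,24]}
After op 6 (add /hqf/3 55): {"d":[30,17,79,31,61,67],"hqf":[93,64,59,55,24]}
After op 7 (remove /hqf/3): {"d":[30,17,79,31,61,67],"hqf":[93,64,59,24]}
After op 8 (replace /hqf/3 23): {"d":[30,17,79,31,61,67],"hqf":[93,64,59,23]}
After op 9 (replace /hqf 43): {"d":[30,17,79,31,61,67],"hqf":43}
After op 10 (replace /d/5 18): {"d":[30,17,79,31,61,18],"hqf":43}
After op 11 (replace /d/5 78): {"d":[30,17,79,31,61,78],"hqf":43}
After op 12 (remove /d/4): {"d":[30,17,79,31,78],"hqf":43}
Value at /d/2: 79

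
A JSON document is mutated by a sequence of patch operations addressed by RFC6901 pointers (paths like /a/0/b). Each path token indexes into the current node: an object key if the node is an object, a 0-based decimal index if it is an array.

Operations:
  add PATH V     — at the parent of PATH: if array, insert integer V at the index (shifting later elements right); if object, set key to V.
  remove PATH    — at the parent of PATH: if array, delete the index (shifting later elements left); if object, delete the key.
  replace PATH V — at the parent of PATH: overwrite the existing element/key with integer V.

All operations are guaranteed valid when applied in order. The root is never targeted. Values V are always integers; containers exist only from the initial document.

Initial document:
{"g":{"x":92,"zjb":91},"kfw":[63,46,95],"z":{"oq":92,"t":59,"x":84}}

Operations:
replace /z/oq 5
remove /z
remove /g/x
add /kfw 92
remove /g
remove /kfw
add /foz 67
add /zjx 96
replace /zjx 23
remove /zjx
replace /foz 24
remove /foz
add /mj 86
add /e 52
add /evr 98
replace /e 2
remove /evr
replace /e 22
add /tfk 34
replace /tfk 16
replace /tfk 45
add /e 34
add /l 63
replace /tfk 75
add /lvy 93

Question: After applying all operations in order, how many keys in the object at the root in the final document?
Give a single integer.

Answer: 5

Derivation:
After op 1 (replace /z/oq 5): {"g":{"x":92,"zjb":91},"kfw":[63,46,95],"z":{"oq":5,"t":59,"x":84}}
After op 2 (remove /z): {"g":{"x":92,"zjb":91},"kfw":[63,46,95]}
After op 3 (remove /g/x): {"g":{"zjb":91},"kfw":[63,46,95]}
After op 4 (add /kfw 92): {"g":{"zjb":91},"kfw":92}
After op 5 (remove /g): {"kfw":92}
After op 6 (remove /kfw): {}
After op 7 (add /foz 67): {"foz":67}
After op 8 (add /zjx 96): {"foz":67,"zjx":96}
After op 9 (replace /zjx 23): {"foz":67,"zjx":23}
After op 10 (remove /zjx): {"foz":67}
After op 11 (replace /foz 24): {"foz":24}
After op 12 (remove /foz): {}
After op 13 (add /mj 86): {"mj":86}
After op 14 (add /e 52): {"e":52,"mj":86}
After op 15 (add /evr 98): {"e":52,"evr":98,"mj":86}
After op 16 (replace /e 2): {"e":2,"evr":98,"mj":86}
After op 17 (remove /evr): {"e":2,"mj":86}
After op 18 (replace /e 22): {"e":22,"mj":86}
After op 19 (add /tfk 34): {"e":22,"mj":86,"tfk":34}
After op 20 (replace /tfk 16): {"e":22,"mj":86,"tfk":16}
After op 21 (replace /tfk 45): {"e":22,"mj":86,"tfk":45}
After op 22 (add /e 34): {"e":34,"mj":86,"tfk":45}
After op 23 (add /l 63): {"e":34,"l":63,"mj":86,"tfk":45}
After op 24 (replace /tfk 75): {"e":34,"l":63,"mj":86,"tfk":75}
After op 25 (add /lvy 93): {"e":34,"l":63,"lvy":93,"mj":86,"tfk":75}
Size at the root: 5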